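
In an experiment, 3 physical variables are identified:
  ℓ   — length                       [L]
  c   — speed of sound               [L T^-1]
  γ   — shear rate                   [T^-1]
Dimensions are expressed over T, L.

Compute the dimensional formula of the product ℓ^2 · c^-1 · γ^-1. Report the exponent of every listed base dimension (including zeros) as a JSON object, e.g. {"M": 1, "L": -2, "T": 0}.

{"T": 2, "L": 1}

Dimensional matrix (T×L by ℓ×c×γ):
  T: [ 0 -1 -1]
  L: [ 1  1  0]
  [T]: (2)·0+(-1)·-1+(-1)·-1 = 2
  [L]: (2)·1+(-1)·1+(-1)·0 = 1
⇒ T^2 L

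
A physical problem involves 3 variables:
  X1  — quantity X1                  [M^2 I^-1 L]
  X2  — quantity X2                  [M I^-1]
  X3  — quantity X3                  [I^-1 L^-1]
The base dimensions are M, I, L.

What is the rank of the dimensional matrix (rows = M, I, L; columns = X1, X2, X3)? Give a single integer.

2

Exponent matrix [M,I,L] × [X1,X2,X3]:
  M: [ 2  1  0]
  I: [-1 -1 -1]
  L: [ 1  0 -1]
RREF → pivots at {X1,X2} ⇒ r = 2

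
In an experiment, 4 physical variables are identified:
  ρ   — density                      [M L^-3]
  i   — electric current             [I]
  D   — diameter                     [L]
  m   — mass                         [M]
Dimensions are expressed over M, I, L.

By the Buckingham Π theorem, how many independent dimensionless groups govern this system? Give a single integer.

1

Write exponents as rows M,I,L / cols ρ,i,D,m:
  M: [ 1  0  0  1]
  I: [ 0  1  0  0]
  L: [-3  0  1  0]
Echelon form has 3 nonzero rows (pivots: ρ,i,D)
4 vars − rank 3 = 1 Π group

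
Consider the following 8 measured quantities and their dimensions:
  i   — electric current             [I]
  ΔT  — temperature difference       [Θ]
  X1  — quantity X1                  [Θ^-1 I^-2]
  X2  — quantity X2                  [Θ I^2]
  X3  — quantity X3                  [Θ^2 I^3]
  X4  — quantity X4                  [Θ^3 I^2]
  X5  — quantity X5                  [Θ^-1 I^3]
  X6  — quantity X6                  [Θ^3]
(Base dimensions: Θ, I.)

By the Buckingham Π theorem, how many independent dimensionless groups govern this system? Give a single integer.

Dimensional matrix (Θ×I by i×ΔT×X1×X2×X3×X4×X5×X6):
  Θ: [ 0  1 -1  1  2  3 -1  3]
  I: [ 1  0 -2  2  3  2  3  0]
RREF → pivots at {i,ΔT} ⇒ r = 2
8 vars − rank 2 = 6 Π groups

6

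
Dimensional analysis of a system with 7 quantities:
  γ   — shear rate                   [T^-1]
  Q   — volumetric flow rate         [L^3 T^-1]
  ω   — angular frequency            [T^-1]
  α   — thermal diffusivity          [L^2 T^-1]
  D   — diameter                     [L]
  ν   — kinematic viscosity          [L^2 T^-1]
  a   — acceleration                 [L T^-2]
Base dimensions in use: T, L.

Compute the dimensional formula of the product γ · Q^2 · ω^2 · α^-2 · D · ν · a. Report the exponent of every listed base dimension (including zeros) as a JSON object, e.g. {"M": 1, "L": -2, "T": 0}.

{"T": -6, "L": 6}

Exponent matrix [T,L] × [γ,Q,ω,α,D,ν,a]:
  T: [-1 -1 -1 -1  0 -1 -2]
  L: [ 0  3  0  2  1  2  1]
  [T]: (1)·-1+(2)·-1+(2)·-1+(-2)·-1+(1)·0+(1)·-1+(1)·-2 = -6
  [L]: (1)·0+(2)·3+(2)·0+(-2)·2+(1)·1+(1)·2+(1)·1 = 6
⇒ T^-6 L^6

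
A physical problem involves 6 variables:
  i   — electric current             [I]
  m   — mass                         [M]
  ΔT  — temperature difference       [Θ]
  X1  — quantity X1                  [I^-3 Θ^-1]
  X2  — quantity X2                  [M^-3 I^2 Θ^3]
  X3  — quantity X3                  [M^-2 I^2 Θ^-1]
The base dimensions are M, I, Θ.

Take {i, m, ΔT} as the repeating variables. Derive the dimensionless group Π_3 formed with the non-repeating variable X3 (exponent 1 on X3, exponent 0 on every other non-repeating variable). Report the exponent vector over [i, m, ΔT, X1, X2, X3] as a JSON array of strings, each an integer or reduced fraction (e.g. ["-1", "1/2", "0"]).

["-2", "2", "1", "0", "0", "1"]

Exponent matrix [M,I,Θ] × [i,m,ΔT,X1,X2,X3]:
  M: [ 0  1  0  0 -3 -2]
  I: [ 1  0  0 -3  2  2]
  Θ: [ 0  0  1 -1  3 -1]
Row reduction gives pivot columns i,m,ΔT; rank = 3
Pivot set = {i,m,ΔT}, free = {X1,X2,X3}
RREF:
  r0: [   1    0    0   -3    2    2]
  r1: [   0    1    0    0   -3   -2]
  r2: [   0    0    1   -1    3   -1]
Fix exponent of X3 at 1, X1 at 0, X2 at 0; solve each RREF row for its pivot's exponent:
  r0: exp(i) + (2)·1 = 0 ⇒ exp(i) = -2
  r1: exp(m) + (-2)·1 = 0 ⇒ exp(m) = 2
  r2: exp(ΔT) + (-1)·1 = 0 ⇒ exp(ΔT) = 1
Π_3 = i^-2 · m^2 · ΔT · X3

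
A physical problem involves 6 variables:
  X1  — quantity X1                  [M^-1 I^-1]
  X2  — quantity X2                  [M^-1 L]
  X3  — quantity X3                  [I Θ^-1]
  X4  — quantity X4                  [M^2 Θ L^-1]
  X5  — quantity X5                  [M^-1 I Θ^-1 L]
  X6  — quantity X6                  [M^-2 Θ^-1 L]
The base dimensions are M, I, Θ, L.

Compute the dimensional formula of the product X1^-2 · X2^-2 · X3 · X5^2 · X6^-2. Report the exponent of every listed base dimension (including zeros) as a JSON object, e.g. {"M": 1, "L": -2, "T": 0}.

{"M": 6, "I": 5, "Θ": -1, "L": -2}

Write exponents as rows M,I,Θ,L / cols X1,X2,X3,X4,X5,X6:
  M: [-1 -1  0  2 -1 -2]
  I: [-1  0  1  0  1  0]
  Θ: [ 0  0 -1  1 -1 -1]
  L: [ 0  1  0 -1  1  1]
  [M]: (-2)·-1+(-2)·-1+(1)·0+(2)·-1+(-2)·-2 = 6
  [I]: (-2)·-1+(-2)·0+(1)·1+(2)·1+(-2)·0 = 5
  [Θ]: (-2)·0+(-2)·0+(1)·-1+(2)·-1+(-2)·-1 = -1
  [L]: (-2)·0+(-2)·1+(1)·0+(2)·1+(-2)·1 = -2
⇒ M^6 I^5 Θ^-1 L^-2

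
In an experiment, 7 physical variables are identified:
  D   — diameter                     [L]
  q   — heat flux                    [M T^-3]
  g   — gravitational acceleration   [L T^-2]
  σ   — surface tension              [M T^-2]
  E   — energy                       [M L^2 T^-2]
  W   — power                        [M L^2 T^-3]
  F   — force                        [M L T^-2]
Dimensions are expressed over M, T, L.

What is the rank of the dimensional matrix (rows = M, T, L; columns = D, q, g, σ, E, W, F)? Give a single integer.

3

Exponent matrix [M,T,L] × [D,q,g,σ,E,W,F]:
  M: [ 0  1  0  1  1  1  1]
  T: [ 0 -3 -2 -2 -2 -3 -2]
  L: [ 1  0  1  0  2  2  1]
Row reduction gives pivot columns D,q,g; rank = 3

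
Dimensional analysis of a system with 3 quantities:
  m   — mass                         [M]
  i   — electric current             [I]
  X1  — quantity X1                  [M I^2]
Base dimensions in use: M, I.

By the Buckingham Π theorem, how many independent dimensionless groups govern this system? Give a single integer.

Dimensional matrix (M×I by m×i×X1):
  M: [ 1  0  1]
  I: [ 0  1  2]
RREF → pivots at {m,i} ⇒ r = 2
n=3, r=2 ⇒ 1 dimensionless group

1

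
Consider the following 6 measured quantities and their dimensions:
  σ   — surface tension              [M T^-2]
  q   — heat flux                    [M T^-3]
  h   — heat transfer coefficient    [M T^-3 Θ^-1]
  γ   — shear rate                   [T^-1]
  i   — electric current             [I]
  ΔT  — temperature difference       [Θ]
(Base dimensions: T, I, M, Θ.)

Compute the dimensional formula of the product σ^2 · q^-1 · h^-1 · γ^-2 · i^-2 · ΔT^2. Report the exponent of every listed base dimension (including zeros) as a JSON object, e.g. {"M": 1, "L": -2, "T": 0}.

{"T": 4, "I": -2, "M": 0, "Θ": 3}

Dimensional matrix (T×I×M×Θ by σ×q×h×γ×i×ΔT):
  T: [-2 -3 -3 -1  0  0]
  I: [ 0  0  0  0  1  0]
  M: [ 1  1  1  0  0  0]
  Θ: [ 0  0 -1  0  0  1]
  [T]: (2)·-2+(-1)·-3+(-1)·-3+(-2)·-1+(-2)·0+(2)·0 = 4
  [I]: (2)·0+(-1)·0+(-1)·0+(-2)·0+(-2)·1+(2)·0 = -2
  [M]: (2)·1+(-1)·1+(-1)·1+(-2)·0+(-2)·0+(2)·0 = 0
  [Θ]: (2)·0+(-1)·0+(-1)·-1+(-2)·0+(-2)·0+(2)·1 = 3
⇒ T^4 I^-2 Θ^3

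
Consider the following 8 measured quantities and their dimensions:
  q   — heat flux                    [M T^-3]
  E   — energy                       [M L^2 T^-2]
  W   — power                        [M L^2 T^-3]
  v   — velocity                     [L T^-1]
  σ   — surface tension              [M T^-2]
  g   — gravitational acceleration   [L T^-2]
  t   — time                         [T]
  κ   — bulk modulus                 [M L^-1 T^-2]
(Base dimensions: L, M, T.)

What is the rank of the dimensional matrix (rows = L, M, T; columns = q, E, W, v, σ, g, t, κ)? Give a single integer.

Exponent matrix [L,M,T] × [q,E,W,v,σ,g,t,κ]:
  L: [ 0  2  2  1  0  1  0 -1]
  M: [ 1  1  1  0  1  0  0  1]
  T: [-3 -2 -3 -1 -2 -2  1 -2]
Echelon form has 3 nonzero rows (pivots: q,E,W)

3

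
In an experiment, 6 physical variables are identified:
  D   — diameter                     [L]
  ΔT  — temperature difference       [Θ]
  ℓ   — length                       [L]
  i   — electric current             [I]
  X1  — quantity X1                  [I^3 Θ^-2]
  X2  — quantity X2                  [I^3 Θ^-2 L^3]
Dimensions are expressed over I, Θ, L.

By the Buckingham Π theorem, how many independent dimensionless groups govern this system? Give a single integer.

Exponent matrix [I,Θ,L] × [D,ΔT,ℓ,i,X1,X2]:
  I: [ 0  0  0  1  3  3]
  Θ: [ 0  1  0  0 -2 -2]
  L: [ 1  0  1  0  0  3]
Echelon form has 3 nonzero rows (pivots: D,ΔT,i)
n=6, r=3 ⇒ 3 dimensionless groups

3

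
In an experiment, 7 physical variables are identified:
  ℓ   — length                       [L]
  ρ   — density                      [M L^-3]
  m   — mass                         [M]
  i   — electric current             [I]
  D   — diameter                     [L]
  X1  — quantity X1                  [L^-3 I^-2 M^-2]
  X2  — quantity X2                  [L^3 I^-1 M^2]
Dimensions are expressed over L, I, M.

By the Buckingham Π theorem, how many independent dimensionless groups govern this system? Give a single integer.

Write exponents as rows L,I,M / cols ℓ,ρ,m,i,D,X1,X2:
  L: [ 1 -3  0  0  1 -3  3]
  I: [ 0  0  0  1  0 -2 -1]
  M: [ 0  1  1  0  0 -2  2]
Row reduction gives pivot columns ℓ,ρ,i; rank = 3
Π count = n − r = 7 − 3 = 4

4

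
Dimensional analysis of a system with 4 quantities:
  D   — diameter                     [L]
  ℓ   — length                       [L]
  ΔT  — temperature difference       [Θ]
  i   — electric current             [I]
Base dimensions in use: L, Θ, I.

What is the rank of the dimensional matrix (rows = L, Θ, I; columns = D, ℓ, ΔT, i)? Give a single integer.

3

Dimensional matrix (L×Θ×I by D×ℓ×ΔT×i):
  L: [ 1  1  0  0]
  Θ: [ 0  0  1  0]
  I: [ 0  0  0  1]
Echelon form has 3 nonzero rows (pivots: D,ΔT,i)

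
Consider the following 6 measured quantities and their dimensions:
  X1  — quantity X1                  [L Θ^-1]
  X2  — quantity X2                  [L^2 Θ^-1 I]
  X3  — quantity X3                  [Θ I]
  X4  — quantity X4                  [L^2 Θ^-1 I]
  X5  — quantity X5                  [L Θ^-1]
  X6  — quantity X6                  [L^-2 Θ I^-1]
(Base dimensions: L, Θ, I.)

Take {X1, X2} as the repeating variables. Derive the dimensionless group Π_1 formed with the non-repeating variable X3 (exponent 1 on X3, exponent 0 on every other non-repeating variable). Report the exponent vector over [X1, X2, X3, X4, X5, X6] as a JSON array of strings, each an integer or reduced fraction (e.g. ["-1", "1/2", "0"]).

["2", "-1", "1", "0", "0", "0"]

Exponent matrix [L,Θ,I] × [X1,X2,X3,X4,X5,X6]:
  L: [ 1  2  0  2  1 -2]
  Θ: [-1 -1  1 -1 -1  1]
  I: [ 0  1  1  1  0 -1]
RREF → pivots at {X1,X2} ⇒ r = 2
Repeat: X1,X2; free: X3,X4,X5,X6
RREF:
  r0: [   1    0   -2    0    1    0]
  r1: [   0    1    1    1    0   -1]
  r2: [   0    0    0    0    0    0]
Fix exponent of X3 at 1, X4 at 0, X5 at 0, X6 at 0; solve each RREF row for its pivot's exponent:
  r0: exp(X1) + (-2)·1 = 0 ⇒ exp(X1) = 2
  r1: exp(X2) + (1)·1 = 0 ⇒ exp(X2) = -1
Π_1 = X1^2 · X2^-1 · X3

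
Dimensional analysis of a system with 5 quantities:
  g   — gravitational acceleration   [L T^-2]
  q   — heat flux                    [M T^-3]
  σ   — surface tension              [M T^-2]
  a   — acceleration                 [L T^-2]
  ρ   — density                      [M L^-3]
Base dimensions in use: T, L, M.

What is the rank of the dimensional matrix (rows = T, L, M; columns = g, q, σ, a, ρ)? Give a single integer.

Write exponents as rows T,L,M / cols g,q,σ,a,ρ:
  T: [-2 -3 -2 -2  0]
  L: [ 1  0  0  1 -3]
  M: [ 0  1  1  0  1]
Echelon form has 3 nonzero rows (pivots: g,q,σ)

3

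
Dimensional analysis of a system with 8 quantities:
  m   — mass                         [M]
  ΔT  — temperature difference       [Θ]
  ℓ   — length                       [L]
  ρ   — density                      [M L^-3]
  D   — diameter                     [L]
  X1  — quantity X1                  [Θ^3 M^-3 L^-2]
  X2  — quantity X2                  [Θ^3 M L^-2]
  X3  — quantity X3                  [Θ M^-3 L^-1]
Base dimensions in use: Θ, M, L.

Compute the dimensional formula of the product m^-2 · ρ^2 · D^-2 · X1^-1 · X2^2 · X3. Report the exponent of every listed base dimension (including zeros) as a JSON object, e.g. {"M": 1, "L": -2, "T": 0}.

Exponent matrix [Θ,M,L] × [m,ΔT,ℓ,ρ,D,X1,X2,X3]:
  Θ: [ 0  1  0  0  0  3  3  1]
  M: [ 1  0  0  1  0 -3  1 -3]
  L: [ 0  0  1 -3  1 -2 -2 -1]
  [Θ]: (-2)·0+(2)·0+(-2)·0+(-1)·3+(2)·3+(1)·1 = 4
  [M]: (-2)·1+(2)·1+(-2)·0+(-1)·-3+(2)·1+(1)·-3 = 2
  [L]: (-2)·0+(2)·-3+(-2)·1+(-1)·-2+(2)·-2+(1)·-1 = -11
⇒ Θ^4 M^2 L^-11

{"Θ": 4, "M": 2, "L": -11}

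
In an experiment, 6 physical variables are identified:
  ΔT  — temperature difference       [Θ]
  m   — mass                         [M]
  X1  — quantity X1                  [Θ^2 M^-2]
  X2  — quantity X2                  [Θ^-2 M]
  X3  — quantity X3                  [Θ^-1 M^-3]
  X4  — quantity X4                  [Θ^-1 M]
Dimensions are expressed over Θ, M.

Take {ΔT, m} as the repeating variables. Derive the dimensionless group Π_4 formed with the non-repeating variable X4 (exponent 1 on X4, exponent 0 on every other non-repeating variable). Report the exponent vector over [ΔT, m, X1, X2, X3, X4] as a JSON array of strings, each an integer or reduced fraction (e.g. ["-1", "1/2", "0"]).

["1", "-1", "0", "0", "0", "1"]

Dimensional matrix (Θ×M by ΔT×m×X1×X2×X3×X4):
  Θ: [ 1  0  2 -2 -1 -1]
  M: [ 0  1 -2  1 -3  1]
Row reduction gives pivot columns ΔT,m; rank = 2
Repeat: ΔT,m; free: X1,X2,X3,X4
RREF:
  r0: [   1    0    2   -2   -1   -1]
  r1: [   0    1   -2    1   -3    1]
Fix exponent of X4 at 1, X1 at 0, X2 at 0, X3 at 0; solve each RREF row for its pivot's exponent:
  r0: exp(ΔT) + (-1)·1 = 0 ⇒ exp(ΔT) = 1
  r1: exp(m) + (1)·1 = 0 ⇒ exp(m) = -1
Π_4 = ΔT · m^-1 · X4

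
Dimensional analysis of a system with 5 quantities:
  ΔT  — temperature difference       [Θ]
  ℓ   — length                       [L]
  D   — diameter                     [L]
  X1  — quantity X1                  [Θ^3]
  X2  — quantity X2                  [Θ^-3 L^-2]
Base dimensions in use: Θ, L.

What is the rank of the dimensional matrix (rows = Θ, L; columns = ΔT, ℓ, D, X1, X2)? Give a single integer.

Write exponents as rows Θ,L / cols ΔT,ℓ,D,X1,X2:
  Θ: [ 1  0  0  3 -3]
  L: [ 0  1  1  0 -2]
Row reduction gives pivot columns ΔT,ℓ; rank = 2

2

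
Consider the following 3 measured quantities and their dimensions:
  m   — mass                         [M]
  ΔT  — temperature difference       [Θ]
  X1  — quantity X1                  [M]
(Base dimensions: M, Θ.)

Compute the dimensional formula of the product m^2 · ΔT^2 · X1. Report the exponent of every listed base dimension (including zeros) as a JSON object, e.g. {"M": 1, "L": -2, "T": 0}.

{"M": 3, "Θ": 2}

Write exponents as rows M,Θ / cols m,ΔT,X1:
  M: [ 1  0  1]
  Θ: [ 0  1  0]
  [M]: (2)·1+(2)·0+(1)·1 = 3
  [Θ]: (2)·0+(2)·1+(1)·0 = 2
⇒ M^3 Θ^2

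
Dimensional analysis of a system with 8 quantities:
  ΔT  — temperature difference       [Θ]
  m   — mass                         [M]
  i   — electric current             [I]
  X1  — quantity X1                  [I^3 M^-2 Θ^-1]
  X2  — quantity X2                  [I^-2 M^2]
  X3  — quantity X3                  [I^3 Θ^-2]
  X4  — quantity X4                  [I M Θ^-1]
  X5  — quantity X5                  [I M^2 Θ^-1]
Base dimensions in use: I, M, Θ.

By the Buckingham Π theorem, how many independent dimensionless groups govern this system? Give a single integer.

5

Dimensional matrix (I×M×Θ by ΔT×m×i×X1×X2×X3×X4×X5):
  I: [ 0  0  1  3 -2  3  1  1]
  M: [ 0  1  0 -2  2  0  1  2]
  Θ: [ 1  0  0 -1  0 -2 -1 -1]
Row reduction gives pivot columns ΔT,m,i; rank = 3
8 vars − rank 3 = 5 Π groups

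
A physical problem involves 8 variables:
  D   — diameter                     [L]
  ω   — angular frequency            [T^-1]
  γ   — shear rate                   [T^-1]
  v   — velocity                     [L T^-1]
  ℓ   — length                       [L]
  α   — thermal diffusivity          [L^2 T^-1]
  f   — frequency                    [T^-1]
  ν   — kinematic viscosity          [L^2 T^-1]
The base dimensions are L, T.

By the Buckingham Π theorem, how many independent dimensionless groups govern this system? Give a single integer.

6

Exponent matrix [L,T] × [D,ω,γ,v,ℓ,α,f,ν]:
  L: [ 1  0  0  1  1  2  0  2]
  T: [ 0 -1 -1 -1  0 -1 -1 -1]
Row reduction gives pivot columns D,ω; rank = 2
n=8, r=2 ⇒ 6 dimensionless groups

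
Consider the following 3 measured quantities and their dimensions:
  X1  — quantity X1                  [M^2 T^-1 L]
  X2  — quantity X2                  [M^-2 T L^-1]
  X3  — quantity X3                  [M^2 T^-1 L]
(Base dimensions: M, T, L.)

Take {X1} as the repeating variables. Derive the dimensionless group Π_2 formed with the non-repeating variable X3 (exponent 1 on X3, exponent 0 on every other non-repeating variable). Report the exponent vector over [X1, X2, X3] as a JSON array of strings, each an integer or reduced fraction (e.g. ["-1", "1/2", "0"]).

["-1", "0", "1"]

Exponent matrix [M,T,L] × [X1,X2,X3]:
  M: [ 2 -2  2]
  T: [-1  1 -1]
  L: [ 1 -1  1]
Echelon form has 1 nonzero rows (pivots: X1)
Repeat: X1; free: X2,X3
RREF:
  r0: [   1   -1    1]
  r1: [   0    0    0]
  r2: [   0    0    0]
Fix exponent of X3 at 1, X2 at 0; solve each RREF row for its pivot's exponent:
  r0: exp(X1) + (1)·1 = 0 ⇒ exp(X1) = -1
Π_2 = X1^-1 · X3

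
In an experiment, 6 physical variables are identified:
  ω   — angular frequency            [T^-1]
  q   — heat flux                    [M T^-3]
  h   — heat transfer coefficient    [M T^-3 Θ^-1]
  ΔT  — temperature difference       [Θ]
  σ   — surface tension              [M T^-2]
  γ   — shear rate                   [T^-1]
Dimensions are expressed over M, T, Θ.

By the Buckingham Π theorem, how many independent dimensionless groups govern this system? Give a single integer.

Dimensional matrix (M×T×Θ by ω×q×h×ΔT×σ×γ):
  M: [ 0  1  1  0  1  0]
  T: [-1 -3 -3  0 -2 -1]
  Θ: [ 0  0 -1  1  0  0]
Row reduction gives pivot columns ω,q,h; rank = 3
6 vars − rank 3 = 3 Π groups

3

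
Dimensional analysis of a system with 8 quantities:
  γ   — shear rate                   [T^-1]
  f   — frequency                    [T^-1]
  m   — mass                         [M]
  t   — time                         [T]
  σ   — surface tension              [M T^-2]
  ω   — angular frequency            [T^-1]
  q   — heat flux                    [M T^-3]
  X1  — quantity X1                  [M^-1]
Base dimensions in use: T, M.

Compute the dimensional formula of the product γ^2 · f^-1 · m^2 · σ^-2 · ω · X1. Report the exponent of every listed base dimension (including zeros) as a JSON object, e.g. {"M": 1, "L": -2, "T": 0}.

{"T": 2, "M": -1}

Write exponents as rows T,M / cols γ,f,m,t,σ,ω,q,X1:
  T: [-1 -1  0  1 -2 -1 -3  0]
  M: [ 0  0  1  0  1  0  1 -1]
  [T]: (2)·-1+(-1)·-1+(2)·0+(-2)·-2+(1)·-1+(1)·0 = 2
  [M]: (2)·0+(-1)·0+(2)·1+(-2)·1+(1)·0+(1)·-1 = -1
⇒ T^2 M^-1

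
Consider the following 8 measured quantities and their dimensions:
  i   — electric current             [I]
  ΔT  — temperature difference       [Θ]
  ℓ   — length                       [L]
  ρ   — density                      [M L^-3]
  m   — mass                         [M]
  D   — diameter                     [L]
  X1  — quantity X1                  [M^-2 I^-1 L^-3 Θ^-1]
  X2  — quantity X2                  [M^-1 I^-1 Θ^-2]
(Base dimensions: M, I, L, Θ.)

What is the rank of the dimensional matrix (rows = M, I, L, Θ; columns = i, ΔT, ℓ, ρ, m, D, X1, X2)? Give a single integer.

4

Dimensional matrix (M×I×L×Θ by i×ΔT×ℓ×ρ×m×D×X1×X2):
  M: [ 0  0  0  1  1  0 -2 -1]
  I: [ 1  0  0  0  0  0 -1 -1]
  L: [ 0  0  1 -3  0  1 -3  0]
  Θ: [ 0  1  0  0  0  0 -1 -2]
RREF → pivots at {i,ΔT,ℓ,ρ} ⇒ r = 4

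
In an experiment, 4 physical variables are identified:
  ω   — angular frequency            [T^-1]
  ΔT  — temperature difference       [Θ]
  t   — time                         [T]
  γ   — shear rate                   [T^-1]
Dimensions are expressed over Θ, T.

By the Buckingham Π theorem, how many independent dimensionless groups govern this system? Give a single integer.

2

Exponent matrix [Θ,T] × [ω,ΔT,t,γ]:
  Θ: [ 0  1  0  0]
  T: [-1  0  1 -1]
Echelon form has 2 nonzero rows (pivots: ω,ΔT)
4 vars − rank 2 = 2 Π groups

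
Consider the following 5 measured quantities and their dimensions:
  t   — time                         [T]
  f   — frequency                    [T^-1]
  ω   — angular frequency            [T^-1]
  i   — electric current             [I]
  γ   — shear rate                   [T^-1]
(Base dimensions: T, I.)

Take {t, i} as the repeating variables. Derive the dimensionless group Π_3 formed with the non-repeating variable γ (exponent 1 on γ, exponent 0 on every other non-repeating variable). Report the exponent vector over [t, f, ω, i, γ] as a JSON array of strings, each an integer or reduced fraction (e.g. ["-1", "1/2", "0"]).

["1", "0", "0", "0", "1"]

Exponent matrix [T,I] × [t,f,ω,i,γ]:
  T: [ 1 -1 -1  0 -1]
  I: [ 0  0  0  1  0]
RREF → pivots at {t,i} ⇒ r = 2
Repeat: t,i; free: f,ω,γ
RREF:
  r0: [   1   -1   -1    0   -1]
  r1: [   0    0    0    1    0]
Fix exponent of γ at 1, f at 0, ω at 0; solve each RREF row for its pivot's exponent:
  r0: exp(t) + (-1)·1 = 0 ⇒ exp(t) = 1
  r1: exp(i) + (0)·1 = 0 ⇒ exp(i) = 0
Π_3 = t · γ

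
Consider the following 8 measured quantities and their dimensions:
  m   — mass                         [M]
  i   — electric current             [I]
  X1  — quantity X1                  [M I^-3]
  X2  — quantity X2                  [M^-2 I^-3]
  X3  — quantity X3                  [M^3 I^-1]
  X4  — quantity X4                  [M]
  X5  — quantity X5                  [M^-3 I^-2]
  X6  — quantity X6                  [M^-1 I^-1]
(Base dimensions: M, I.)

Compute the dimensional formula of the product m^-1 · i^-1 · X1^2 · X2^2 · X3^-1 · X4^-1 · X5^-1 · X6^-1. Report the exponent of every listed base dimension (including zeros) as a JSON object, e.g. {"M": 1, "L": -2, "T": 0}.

{"M": -3, "I": -9}

Exponent matrix [M,I] × [m,i,X1,X2,X3,X4,X5,X6]:
  M: [ 1  0  1 -2  3  1 -3 -1]
  I: [ 0  1 -3 -3 -1  0 -2 -1]
  [M]: (-1)·1+(-1)·0+(2)·1+(2)·-2+(-1)·3+(-1)·1+(-1)·-3+(-1)·-1 = -3
  [I]: (-1)·0+(-1)·1+(2)·-3+(2)·-3+(-1)·-1+(-1)·0+(-1)·-2+(-1)·-1 = -9
⇒ M^-3 I^-9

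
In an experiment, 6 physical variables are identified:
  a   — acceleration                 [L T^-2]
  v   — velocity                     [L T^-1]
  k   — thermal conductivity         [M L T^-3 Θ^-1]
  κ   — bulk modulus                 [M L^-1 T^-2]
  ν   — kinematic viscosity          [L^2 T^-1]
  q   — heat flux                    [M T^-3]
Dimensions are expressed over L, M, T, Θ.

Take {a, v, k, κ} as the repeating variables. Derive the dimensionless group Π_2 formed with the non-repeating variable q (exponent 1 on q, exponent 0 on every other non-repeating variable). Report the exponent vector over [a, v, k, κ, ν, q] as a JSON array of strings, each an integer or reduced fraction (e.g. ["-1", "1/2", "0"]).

Dimensional matrix (L×M×T×Θ by a×v×k×κ×ν×q):
  L: [ 1  1  1 -1  2  0]
  M: [ 0  0  1  1  0  1]
  T: [-2 -1 -3 -2 -1 -3]
  Θ: [ 0  0 -1  0  0  0]
Echelon form has 4 nonzero rows (pivots: a,v,k,κ)
Repeat: a,v,k,κ; free: ν,q
RREF:
  r0: [   1    0    0    0   -1    0]
  r1: [   0    1    0    0    3    1]
  r2: [   0    0    1    0    0    0]
  r3: [   0    0    0    1    0    1]
Fix exponent of q at 1, ν at 0; solve each RREF row for its pivot's exponent:
  r0: exp(a) + (0)·1 = 0 ⇒ exp(a) = 0
  r1: exp(v) + (1)·1 = 0 ⇒ exp(v) = -1
  r2: exp(k) + (0)·1 = 0 ⇒ exp(k) = 0
  r3: exp(κ) + (1)·1 = 0 ⇒ exp(κ) = -1
Π_2 = v^-1 · κ^-1 · q

["0", "-1", "0", "-1", "0", "1"]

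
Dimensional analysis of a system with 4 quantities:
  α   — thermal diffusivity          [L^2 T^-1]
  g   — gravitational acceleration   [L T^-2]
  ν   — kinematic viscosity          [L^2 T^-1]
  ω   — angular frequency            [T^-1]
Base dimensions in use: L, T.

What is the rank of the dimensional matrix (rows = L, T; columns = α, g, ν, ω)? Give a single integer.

Dimensional matrix (L×T by α×g×ν×ω):
  L: [ 2  1  2  0]
  T: [-1 -2 -1 -1]
Row reduction gives pivot columns α,g; rank = 2

2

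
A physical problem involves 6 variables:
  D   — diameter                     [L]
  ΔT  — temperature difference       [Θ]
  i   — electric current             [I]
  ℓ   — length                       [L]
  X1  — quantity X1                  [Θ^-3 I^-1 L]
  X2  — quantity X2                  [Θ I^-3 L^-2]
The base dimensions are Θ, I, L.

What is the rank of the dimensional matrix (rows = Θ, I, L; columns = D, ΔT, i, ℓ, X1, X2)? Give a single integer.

Dimensional matrix (Θ×I×L by D×ΔT×i×ℓ×X1×X2):
  Θ: [ 0  1  0  0 -3  1]
  I: [ 0  0  1  0 -1 -3]
  L: [ 1  0  0  1  1 -2]
RREF → pivots at {D,ΔT,i} ⇒ r = 3

3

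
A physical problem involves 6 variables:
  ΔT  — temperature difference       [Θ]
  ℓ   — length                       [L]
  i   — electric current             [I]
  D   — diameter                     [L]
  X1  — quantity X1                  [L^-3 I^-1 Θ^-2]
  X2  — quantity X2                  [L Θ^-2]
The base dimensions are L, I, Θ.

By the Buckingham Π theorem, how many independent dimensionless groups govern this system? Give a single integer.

3

Write exponents as rows L,I,Θ / cols ΔT,ℓ,i,D,X1,X2:
  L: [ 0  1  0  1 -3  1]
  I: [ 0  0  1  0 -1  0]
  Θ: [ 1  0  0  0 -2 -2]
RREF → pivots at {ΔT,ℓ,i} ⇒ r = 3
6 vars − rank 3 = 3 Π groups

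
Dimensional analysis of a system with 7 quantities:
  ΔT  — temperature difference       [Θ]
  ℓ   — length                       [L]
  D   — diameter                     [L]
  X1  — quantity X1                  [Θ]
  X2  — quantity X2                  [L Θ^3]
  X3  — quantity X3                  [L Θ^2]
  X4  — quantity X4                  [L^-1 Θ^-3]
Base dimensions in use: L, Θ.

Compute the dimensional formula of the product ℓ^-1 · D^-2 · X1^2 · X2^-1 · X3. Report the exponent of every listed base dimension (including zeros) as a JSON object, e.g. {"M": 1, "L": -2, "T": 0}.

Dimensional matrix (L×Θ by ΔT×ℓ×D×X1×X2×X3×X4):
  L: [ 0  1  1  0  1  1 -1]
  Θ: [ 1  0  0  1  3  2 -3]
  [L]: (-1)·1+(-2)·1+(2)·0+(-1)·1+(1)·1 = -3
  [Θ]: (-1)·0+(-2)·0+(2)·1+(-1)·3+(1)·2 = 1
⇒ L^-3 Θ

{"L": -3, "Θ": 1}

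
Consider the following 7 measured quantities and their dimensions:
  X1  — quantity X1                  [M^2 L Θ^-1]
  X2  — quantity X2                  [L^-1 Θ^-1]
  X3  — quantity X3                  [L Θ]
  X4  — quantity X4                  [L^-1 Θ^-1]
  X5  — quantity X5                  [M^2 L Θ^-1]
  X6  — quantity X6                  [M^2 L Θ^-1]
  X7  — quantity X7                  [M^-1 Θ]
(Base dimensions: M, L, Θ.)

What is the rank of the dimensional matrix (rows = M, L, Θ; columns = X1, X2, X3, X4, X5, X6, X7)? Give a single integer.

2

Exponent matrix [M,L,Θ] × [X1,X2,X3,X4,X5,X6,X7]:
  M: [ 2  0  0  0  2  2 -1]
  L: [ 1 -1  1 -1  1  1  0]
  Θ: [-1 -1  1 -1 -1 -1  1]
Row reduction gives pivot columns X1,X2; rank = 2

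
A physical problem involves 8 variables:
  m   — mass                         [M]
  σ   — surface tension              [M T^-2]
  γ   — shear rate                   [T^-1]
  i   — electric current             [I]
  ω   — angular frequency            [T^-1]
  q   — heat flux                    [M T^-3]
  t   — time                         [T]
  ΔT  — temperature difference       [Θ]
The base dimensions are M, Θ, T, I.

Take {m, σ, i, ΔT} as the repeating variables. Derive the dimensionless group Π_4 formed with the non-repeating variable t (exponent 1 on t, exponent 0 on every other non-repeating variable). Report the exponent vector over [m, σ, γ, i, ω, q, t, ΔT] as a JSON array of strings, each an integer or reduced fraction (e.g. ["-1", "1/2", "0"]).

Exponent matrix [M,Θ,T,I] × [m,σ,γ,i,ω,q,t,ΔT]:
  M: [ 1  1  0  0  0  1  0  0]
  Θ: [ 0  0  0  0  0  0  0  1]
  T: [ 0 -2 -1  0 -1 -3  1  0]
  I: [ 0  0  0  1  0  0  0  0]
Echelon form has 4 nonzero rows (pivots: m,σ,i,ΔT)
Repeat: m,σ,i,ΔT; free: γ,ω,q,t
RREF:
  r0: [   1    0 -1/2    0 -1/2 -1/2  1/2    0]
  r1: [   0    1  1/2    0  1/2  3/2 -1/2    0]
  r2: [   0    0    0    1    0    0    0    0]
  r3: [   0    0    0    0    0    0    0    1]
Fix exponent of t at 1, γ at 0, ω at 0, q at 0; solve each RREF row for its pivot's exponent:
  r0: exp(m) + (1/2)·1 = 0 ⇒ exp(m) = -1/2
  r1: exp(σ) + (-1/2)·1 = 0 ⇒ exp(σ) = 1/2
  r2: exp(i) + (0)·1 = 0 ⇒ exp(i) = 0
  r3: exp(ΔT) + (0)·1 = 0 ⇒ exp(ΔT) = 0
Π_4 = m^(-1/2) · σ^(1/2) · t

["-1/2", "1/2", "0", "0", "0", "0", "1", "0"]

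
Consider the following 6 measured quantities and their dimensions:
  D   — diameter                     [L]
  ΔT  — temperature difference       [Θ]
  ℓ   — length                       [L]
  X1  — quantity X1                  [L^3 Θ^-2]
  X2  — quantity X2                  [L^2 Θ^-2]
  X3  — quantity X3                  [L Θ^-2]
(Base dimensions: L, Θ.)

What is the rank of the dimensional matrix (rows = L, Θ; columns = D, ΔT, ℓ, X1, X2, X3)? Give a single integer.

2

Dimensional matrix (L×Θ by D×ΔT×ℓ×X1×X2×X3):
  L: [ 1  0  1  3  2  1]
  Θ: [ 0  1  0 -2 -2 -2]
Echelon form has 2 nonzero rows (pivots: D,ΔT)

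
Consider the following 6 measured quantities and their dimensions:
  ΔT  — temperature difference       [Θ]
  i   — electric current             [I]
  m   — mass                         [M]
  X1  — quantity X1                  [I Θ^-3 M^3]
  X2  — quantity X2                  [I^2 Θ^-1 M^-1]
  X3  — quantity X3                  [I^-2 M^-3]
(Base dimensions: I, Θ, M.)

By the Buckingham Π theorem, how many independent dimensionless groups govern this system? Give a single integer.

3

Dimensional matrix (I×Θ×M by ΔT×i×m×X1×X2×X3):
  I: [ 0  1  0  1  2 -2]
  Θ: [ 1  0  0 -3 -1  0]
  M: [ 0  0  1  3 -1 -3]
Row reduction gives pivot columns ΔT,i,m; rank = 3
Π count = n − r = 6 − 3 = 3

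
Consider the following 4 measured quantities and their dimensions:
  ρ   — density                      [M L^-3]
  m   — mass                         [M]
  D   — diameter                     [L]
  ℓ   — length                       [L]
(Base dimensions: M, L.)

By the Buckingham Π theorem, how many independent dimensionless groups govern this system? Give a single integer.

Dimensional matrix (M×L by ρ×m×D×ℓ):
  M: [ 1  1  0  0]
  L: [-3  0  1  1]
RREF → pivots at {ρ,m} ⇒ r = 2
Π count = n − r = 4 − 2 = 2

2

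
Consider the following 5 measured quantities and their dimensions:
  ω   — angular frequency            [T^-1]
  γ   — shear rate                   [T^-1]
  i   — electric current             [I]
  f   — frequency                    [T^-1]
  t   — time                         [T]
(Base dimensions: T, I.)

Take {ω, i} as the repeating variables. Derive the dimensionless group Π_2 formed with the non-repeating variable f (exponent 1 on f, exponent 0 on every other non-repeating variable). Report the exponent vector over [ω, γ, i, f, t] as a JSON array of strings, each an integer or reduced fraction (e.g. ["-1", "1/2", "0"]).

Exponent matrix [T,I] × [ω,γ,i,f,t]:
  T: [-1 -1  0 -1  1]
  I: [ 0  0  1  0  0]
Echelon form has 2 nonzero rows (pivots: ω,i)
Repeat: ω,i; free: γ,f,t
RREF:
  r0: [   1    1    0    1   -1]
  r1: [   0    0    1    0    0]
Fix exponent of f at 1, γ at 0, t at 0; solve each RREF row for its pivot's exponent:
  r0: exp(ω) + (1)·1 = 0 ⇒ exp(ω) = -1
  r1: exp(i) + (0)·1 = 0 ⇒ exp(i) = 0
Π_2 = ω^-1 · f

["-1", "0", "0", "1", "0"]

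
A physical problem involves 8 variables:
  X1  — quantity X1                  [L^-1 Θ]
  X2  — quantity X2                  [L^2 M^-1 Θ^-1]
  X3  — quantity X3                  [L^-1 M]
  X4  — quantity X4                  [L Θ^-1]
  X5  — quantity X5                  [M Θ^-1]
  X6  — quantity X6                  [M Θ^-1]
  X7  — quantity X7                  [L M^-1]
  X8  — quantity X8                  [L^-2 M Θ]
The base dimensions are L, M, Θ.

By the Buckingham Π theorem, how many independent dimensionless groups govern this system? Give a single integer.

Dimensional matrix (L×M×Θ by X1×X2×X3×X4×X5×X6×X7×X8):
  L: [-1  2 -1  1  0  0  1 -2]
  M: [ 0 -1  1  0  1  1 -1  1]
  Θ: [ 1 -1  0 -1 -1 -1  0  1]
Row reduction gives pivot columns X1,X2; rank = 2
Π count = n − r = 8 − 2 = 6

6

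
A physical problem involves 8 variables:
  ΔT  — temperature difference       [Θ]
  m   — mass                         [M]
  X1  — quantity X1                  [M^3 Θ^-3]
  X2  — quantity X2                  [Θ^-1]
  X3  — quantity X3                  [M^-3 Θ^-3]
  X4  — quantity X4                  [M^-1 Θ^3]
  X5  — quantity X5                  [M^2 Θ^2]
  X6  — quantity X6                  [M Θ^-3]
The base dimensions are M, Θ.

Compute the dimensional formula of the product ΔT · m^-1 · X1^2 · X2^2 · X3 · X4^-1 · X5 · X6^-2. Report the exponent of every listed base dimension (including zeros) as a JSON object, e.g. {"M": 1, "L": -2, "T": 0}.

Exponent matrix [M,Θ] × [ΔT,m,X1,X2,X3,X4,X5,X6]:
  M: [ 0  1  3  0 -3 -1  2  1]
  Θ: [ 1  0 -3 -1 -3  3  2 -3]
  [M]: (1)·0+(-1)·1+(2)·3+(2)·0+(1)·-3+(-1)·-1+(1)·2+(-2)·1 = 3
  [Θ]: (1)·1+(-1)·0+(2)·-3+(2)·-1+(1)·-3+(-1)·3+(1)·2+(-2)·-3 = -5
⇒ M^3 Θ^-5

{"M": 3, "Θ": -5}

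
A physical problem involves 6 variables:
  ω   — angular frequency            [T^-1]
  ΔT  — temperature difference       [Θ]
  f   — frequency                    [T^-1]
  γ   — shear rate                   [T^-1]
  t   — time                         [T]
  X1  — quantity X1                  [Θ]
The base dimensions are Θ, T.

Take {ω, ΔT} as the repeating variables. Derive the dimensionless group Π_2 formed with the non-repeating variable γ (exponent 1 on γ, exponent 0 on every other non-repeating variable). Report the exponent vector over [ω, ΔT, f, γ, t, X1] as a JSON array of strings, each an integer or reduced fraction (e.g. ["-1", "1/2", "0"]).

["-1", "0", "0", "1", "0", "0"]

Exponent matrix [Θ,T] × [ω,ΔT,f,γ,t,X1]:
  Θ: [ 0  1  0  0  0  1]
  T: [-1  0 -1 -1  1  0]
RREF → pivots at {ω,ΔT} ⇒ r = 2
Repeat: ω,ΔT; free: f,γ,t,X1
RREF:
  r0: [   1    0    1    1   -1    0]
  r1: [   0    1    0    0    0    1]
Fix exponent of γ at 1, f at 0, t at 0, X1 at 0; solve each RREF row for its pivot's exponent:
  r0: exp(ω) + (1)·1 = 0 ⇒ exp(ω) = -1
  r1: exp(ΔT) + (0)·1 = 0 ⇒ exp(ΔT) = 0
Π_2 = ω^-1 · γ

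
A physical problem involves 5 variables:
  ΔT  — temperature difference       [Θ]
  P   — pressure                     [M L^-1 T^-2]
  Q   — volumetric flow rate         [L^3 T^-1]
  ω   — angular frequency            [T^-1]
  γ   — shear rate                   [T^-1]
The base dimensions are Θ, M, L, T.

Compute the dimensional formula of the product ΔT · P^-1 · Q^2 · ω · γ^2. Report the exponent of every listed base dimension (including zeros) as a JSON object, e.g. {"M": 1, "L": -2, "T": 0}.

{"Θ": 1, "M": -1, "L": 7, "T": -3}

Write exponents as rows Θ,M,L,T / cols ΔT,P,Q,ω,γ:
  Θ: [ 1  0  0  0  0]
  M: [ 0  1  0  0  0]
  L: [ 0 -1  3  0  0]
  T: [ 0 -2 -1 -1 -1]
  [Θ]: (1)·1+(-1)·0+(2)·0+(1)·0+(2)·0 = 1
  [M]: (1)·0+(-1)·1+(2)·0+(1)·0+(2)·0 = -1
  [L]: (1)·0+(-1)·-1+(2)·3+(1)·0+(2)·0 = 7
  [T]: (1)·0+(-1)·-2+(2)·-1+(1)·-1+(2)·-1 = -3
⇒ Θ M^-1 L^7 T^-3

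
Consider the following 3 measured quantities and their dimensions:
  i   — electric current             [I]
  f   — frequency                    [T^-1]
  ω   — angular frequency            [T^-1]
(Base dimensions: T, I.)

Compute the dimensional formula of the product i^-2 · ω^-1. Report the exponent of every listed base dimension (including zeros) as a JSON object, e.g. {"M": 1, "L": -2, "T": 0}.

{"T": 1, "I": -2}

Dimensional matrix (T×I by i×f×ω):
  T: [ 0 -1 -1]
  I: [ 1  0  0]
  [T]: (-2)·0+(-1)·-1 = 1
  [I]: (-2)·1+(-1)·0 = -2
⇒ T I^-2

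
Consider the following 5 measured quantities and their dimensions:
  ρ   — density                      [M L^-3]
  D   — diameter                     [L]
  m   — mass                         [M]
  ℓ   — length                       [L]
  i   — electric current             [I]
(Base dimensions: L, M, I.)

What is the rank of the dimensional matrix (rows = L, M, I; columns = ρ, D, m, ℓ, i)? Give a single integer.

3

Write exponents as rows L,M,I / cols ρ,D,m,ℓ,i:
  L: [-3  1  0  1  0]
  M: [ 1  0  1  0  0]
  I: [ 0  0  0  0  1]
Row reduction gives pivot columns ρ,D,i; rank = 3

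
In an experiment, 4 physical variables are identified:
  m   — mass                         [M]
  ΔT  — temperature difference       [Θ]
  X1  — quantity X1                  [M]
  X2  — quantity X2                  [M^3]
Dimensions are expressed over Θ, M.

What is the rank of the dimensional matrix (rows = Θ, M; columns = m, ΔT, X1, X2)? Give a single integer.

Exponent matrix [Θ,M] × [m,ΔT,X1,X2]:
  Θ: [ 0  1  0  0]
  M: [ 1  0  1  3]
Row reduction gives pivot columns m,ΔT; rank = 2

2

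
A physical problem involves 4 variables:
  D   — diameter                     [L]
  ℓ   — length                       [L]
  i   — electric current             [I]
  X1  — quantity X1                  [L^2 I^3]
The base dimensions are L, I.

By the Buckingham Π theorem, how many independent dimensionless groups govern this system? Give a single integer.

Dimensional matrix (L×I by D×ℓ×i×X1):
  L: [ 1  1  0  2]
  I: [ 0  0  1  3]
Echelon form has 2 nonzero rows (pivots: D,i)
4 vars − rank 2 = 2 Π groups

2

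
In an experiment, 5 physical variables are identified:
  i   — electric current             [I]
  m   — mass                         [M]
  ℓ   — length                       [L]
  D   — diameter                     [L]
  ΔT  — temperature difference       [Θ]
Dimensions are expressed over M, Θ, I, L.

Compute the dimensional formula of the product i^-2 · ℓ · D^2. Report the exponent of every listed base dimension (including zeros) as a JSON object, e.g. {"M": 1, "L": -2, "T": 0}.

Write exponents as rows M,Θ,I,L / cols i,m,ℓ,D,ΔT:
  M: [ 0  1  0  0  0]
  Θ: [ 0  0  0  0  1]
  I: [ 1  0  0  0  0]
  L: [ 0  0  1  1  0]
  [M]: (-2)·0+(1)·0+(2)·0 = 0
  [Θ]: (-2)·0+(1)·0+(2)·0 = 0
  [I]: (-2)·1+(1)·0+(2)·0 = -2
  [L]: (-2)·0+(1)·1+(2)·1 = 3
⇒ I^-2 L^3

{"M": 0, "Θ": 0, "I": -2, "L": 3}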